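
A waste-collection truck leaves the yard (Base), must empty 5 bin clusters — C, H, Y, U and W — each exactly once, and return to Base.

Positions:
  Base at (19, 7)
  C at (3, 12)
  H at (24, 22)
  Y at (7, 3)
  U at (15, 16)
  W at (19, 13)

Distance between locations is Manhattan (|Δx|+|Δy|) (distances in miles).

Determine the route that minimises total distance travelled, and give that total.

With 5 stops there are 5!/2 = 60 distinct round trips (a route and its reverse cost the same).
Base→C→H→Y→U→W→Base: 21+31+36+21+7+6 = 122
Base→C→H→Y→W→U→Base: 21+31+36+22+7+13 = 130
Base→C→H→U→Y→W→Base: 21+31+15+21+22+6 = 116
Base→C→H→U→W→Y→Base: 21+31+15+7+22+16 = 112
Base→C→H→W→Y→U→Base: 21+31+14+22+21+13 = 122
Base→C→H→W→U→Y→Base: 21+31+14+7+21+16 = 110
Base→C→Y→H→U→W→Base: 21+13+36+15+7+6 = 98
Base→C→Y→H→W→U→Base: 21+13+36+14+7+13 = 104
Base→C→Y→U→H→W→Base: 21+13+21+15+14+6 = 90
Base→C→Y→U→W→H→Base: 21+13+21+7+14+20 = 96
Base→C→Y→W→H→U→Base: 21+13+22+14+15+13 = 98
Base→C→Y→W→U→H→Base: 21+13+22+7+15+20 = 98
Base→C→U→H→Y→W→Base: 21+16+15+36+22+6 = 116
Base→C→U→H→W→Y→Base: 21+16+15+14+22+16 = 104
… (46 more)
Base→Y→C→U→H→W→Base: 16+13+16+15+14+6 = 80  ← best
The minimum is 80.
One optimal route: Base → Y → C → U → H → W → Base (or its reverse).

80 miles — the shortest possible round trip.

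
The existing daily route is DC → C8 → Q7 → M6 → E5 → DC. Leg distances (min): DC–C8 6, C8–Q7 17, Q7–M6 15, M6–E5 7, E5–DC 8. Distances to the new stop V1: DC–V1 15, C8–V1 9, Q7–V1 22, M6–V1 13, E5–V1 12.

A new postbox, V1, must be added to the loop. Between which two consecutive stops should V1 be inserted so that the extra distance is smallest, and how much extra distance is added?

Minimum extra distance: 14 min, inserting V1 between C8 and Q7.

Insertion cost between consecutive stops i–j is d(i,V1) + d(V1,j) − d(i,j):
  between DC and C8: 15 + 9 − 6 = 18
  between C8 and Q7: 9 + 22 − 17 = 14
  between Q7 and M6: 22 + 13 − 15 = 20
  between M6 and E5: 13 + 12 − 7 = 18
  between E5 and DC: 12 + 15 − 8 = 19
Cheapest insertion is between C8 and Q7, adding 14.
New total = 53 + 14 = 67.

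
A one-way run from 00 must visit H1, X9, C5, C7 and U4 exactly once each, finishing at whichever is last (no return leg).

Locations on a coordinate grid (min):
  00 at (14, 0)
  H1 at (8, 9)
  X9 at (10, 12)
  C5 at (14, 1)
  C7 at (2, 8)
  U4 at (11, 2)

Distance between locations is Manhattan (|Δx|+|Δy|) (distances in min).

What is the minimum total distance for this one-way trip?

There are 5! = 120 possible orderings.
00 - H1 - X9 - C5 - C7 - U4: 15+5+15+19+15 = 69
00 - H1 - X9 - C5 - U4 - C7: 15+5+15+4+15 = 54
00 - H1 - X9 - C7 - C5 - U4: 15+5+12+19+4 = 55
00 - H1 - X9 - C7 - U4 - C5: 15+5+12+15+4 = 51
00 - H1 - X9 - U4 - C5 - C7: 15+5+11+4+19 = 54
00 - H1 - X9 - U4 - C7 - C5: 15+5+11+15+19 = 65
00 - H1 - C5 - X9 - C7 - U4: 15+14+15+12+15 = 71
00 - H1 - C5 - X9 - U4 - C7: 15+14+15+11+15 = 70
00 - H1 - C5 - C7 - X9 - U4: 15+14+19+12+11 = 71
00 - H1 - C5 - C7 - U4 - X9: 15+14+19+15+11 = 74
00 - H1 - C5 - U4 - X9 - C7: 15+14+4+11+12 = 56
00 - H1 - C5 - U4 - C7 - X9: 15+14+4+15+12 = 60
00 - H1 - C7 - X9 - C5 - U4: 15+7+12+15+4 = 53
00 - H1 - C7 - X9 - U4 - C5: 15+7+12+11+4 = 49
… (106 more)
00 - C5 - U4 - X9 - H1 - C7: 1+4+11+5+7 = 28  ← best
The minimum is 28.
One shortest path: 00 → C5 → U4 → X9 → H1 → C7.

Minimum one-way distance = 28 min.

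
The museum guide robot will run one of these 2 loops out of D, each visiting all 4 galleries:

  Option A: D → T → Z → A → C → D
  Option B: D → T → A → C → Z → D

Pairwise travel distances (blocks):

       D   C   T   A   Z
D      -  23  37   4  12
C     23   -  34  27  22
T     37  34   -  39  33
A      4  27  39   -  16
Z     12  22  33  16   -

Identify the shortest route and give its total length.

Option A: 37 + 33 + 16 + 27 + 23 = 136
Option B: 37 + 39 + 27 + 22 + 12 = 137

136 blocks — Option A is the shortest.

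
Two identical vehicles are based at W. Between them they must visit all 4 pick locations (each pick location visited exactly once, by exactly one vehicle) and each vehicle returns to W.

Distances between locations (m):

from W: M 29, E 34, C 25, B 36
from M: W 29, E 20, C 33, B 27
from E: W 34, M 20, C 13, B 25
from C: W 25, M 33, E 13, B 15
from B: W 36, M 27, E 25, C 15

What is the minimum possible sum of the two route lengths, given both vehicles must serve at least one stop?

Check every non-empty split of the stops between the two vehicles; for each half take its own optimal tour:
  {M} + {E, C, B}: 58 + 98 = 156
  {E} + {M, C, B}: 68 + 96 = 164
  {M, E} + {C, B}: 83 + 76 = 159
  {C} + {M, E, B}: 50 + 110 = 160
  {M, C} + {E, B}: 87 + 95 = 182
  {E, C} + {M, B}: 72 + 92 = 164
  … (7 splits in total)
Best: vehicle 1 W → M → W = 58; vehicle 2 W → E → C → B → W = 98; combined 156.

156 m — the smallest possible combined total.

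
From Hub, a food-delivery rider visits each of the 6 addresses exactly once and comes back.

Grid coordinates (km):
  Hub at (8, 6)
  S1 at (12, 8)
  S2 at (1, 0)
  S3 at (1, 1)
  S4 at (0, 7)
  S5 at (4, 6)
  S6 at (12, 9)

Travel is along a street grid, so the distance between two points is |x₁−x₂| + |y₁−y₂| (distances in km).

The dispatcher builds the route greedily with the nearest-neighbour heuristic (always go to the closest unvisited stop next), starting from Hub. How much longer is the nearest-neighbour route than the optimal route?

From Hub: S5=4, S1=6, S6=7, S4=9, S3=12, S2=13 → choose S5 (4).
From S5: S4=5, S3=8, S2=9, S1=10, S6=11 → choose S4 (5).
From S4: S3=7, S2=8, S1=13, S6=14 → choose S3 (7).
From S3: S2=1, S1=18, S6=19 → choose S2 (1).
From S2: S1=19, S6=20 → choose S1 (19).
From S1: S6=1 → choose S6 (1).
NN route Hub → S5 → S4 → S3 → S2 → S1 → S6 → Hub costs 44.
Optimal: Hub → S1 → S6 → S4 → S2 → S3 → S5 → Hub costs 42 (by enumerating all 360 distinct tours).
Excess = 44 − 42 = 2.

2 km longer than the optimal tour.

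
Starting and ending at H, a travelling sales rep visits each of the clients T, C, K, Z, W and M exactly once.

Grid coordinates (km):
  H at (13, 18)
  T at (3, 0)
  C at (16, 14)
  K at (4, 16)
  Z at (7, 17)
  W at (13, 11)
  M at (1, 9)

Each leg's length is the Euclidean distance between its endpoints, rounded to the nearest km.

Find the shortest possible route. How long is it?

There are 360 distinct closed tours to check (reversals are equivalent).
H → T → C → K → Z → W → M → H: 21+19+12+3+8+12+15 = 90
H → T → C → K → Z → M → W → H: 21+19+12+3+10+12+7 = 84
H → T → C → K → W → Z → M → H: 21+19+12+10+8+10+15 = 95
H → T → C → K → W → M → Z → H: 21+19+12+10+12+10+6 = 90
H → T → C → K → M → Z → W → H: 21+19+12+8+10+8+7 = 85
H → T → C → K → M → W → Z → H: 21+19+12+8+12+8+6 = 86
H → T → C → Z → K → W → M → H: 21+19+9+3+10+12+15 = 89
H → T → C → Z → K → M → W → H: 21+19+9+3+8+12+7 = 79
… (352 more)
H → C → W → T → M → K → Z → H: 5+4+15+9+8+3+6 = 50  ← best
The minimum is 50.
One optimal route: H → C → W → T → M → K → Z → H (or its reverse).

Shortest round trip = 50 km.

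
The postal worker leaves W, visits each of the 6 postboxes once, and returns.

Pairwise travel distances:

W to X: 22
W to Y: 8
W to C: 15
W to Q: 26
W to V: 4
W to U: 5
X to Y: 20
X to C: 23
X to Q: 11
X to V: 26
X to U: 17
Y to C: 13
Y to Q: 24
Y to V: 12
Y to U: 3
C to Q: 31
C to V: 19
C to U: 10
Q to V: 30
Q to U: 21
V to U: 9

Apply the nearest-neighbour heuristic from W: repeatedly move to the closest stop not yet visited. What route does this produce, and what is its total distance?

Total distance 89 via the nearest-neighbour route W → V → U → Y → C → X → Q → W.

From W: distances to unvisited — V=4, U=5, Y=8, C=15, X=22, Q=26. Nearest is V (4).
From V: distances to unvisited — U=9, Y=12, C=19, X=26, Q=30. Nearest is U (9).
From U: distances to unvisited — Y=3, C=10, X=17, Q=21. Nearest is Y (3).
From Y: distances to unvisited — C=13, X=20, Q=24. Nearest is C (13).
From C: distances to unvisited — X=23, Q=31. Nearest is X (23).
From X: distances to unvisited — Q=11. Nearest is Q (11).
Return Q→W: 26.
Total = 4 + 9 + 3 + 13 + 23 + 11 + 26 = 89.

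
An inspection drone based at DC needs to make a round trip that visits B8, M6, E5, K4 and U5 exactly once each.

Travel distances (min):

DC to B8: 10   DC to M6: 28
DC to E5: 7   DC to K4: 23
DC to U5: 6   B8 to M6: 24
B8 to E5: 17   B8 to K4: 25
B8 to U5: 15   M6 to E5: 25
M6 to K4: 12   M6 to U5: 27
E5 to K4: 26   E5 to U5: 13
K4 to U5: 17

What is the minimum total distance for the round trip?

Minimum total distance: 83 min.

DC - B8 - M6 - E5 - K4 - U5 - DC: 10+24+25+26+17+6 = 108
DC - B8 - M6 - E5 - U5 - K4 - DC: 10+24+25+13+17+23 = 112
DC - B8 - M6 - K4 - E5 - U5 - DC: 10+24+12+26+13+6 = 91
DC - B8 - M6 - K4 - U5 - E5 - DC: 10+24+12+17+13+7 = 83
DC - B8 - M6 - U5 - E5 - K4 - DC: 10+24+27+13+26+23 = 123
DC - B8 - M6 - U5 - K4 - E5 - DC: 10+24+27+17+26+7 = 111
DC - B8 - E5 - M6 - K4 - U5 - DC: 10+17+25+12+17+6 = 87
DC - B8 - E5 - M6 - U5 - K4 - DC: 10+17+25+27+17+23 = 119
DC - B8 - E5 - K4 - M6 - U5 - DC: 10+17+26+12+27+6 = 98
DC - B8 - E5 - K4 - U5 - M6 - DC: 10+17+26+17+27+28 = 125
DC - B8 - E5 - U5 - M6 - K4 - DC: 10+17+13+27+12+23 = 102
DC - B8 - E5 - U5 - K4 - M6 - DC: 10+17+13+17+12+28 = 97
DC - B8 - K4 - M6 - E5 - U5 - DC: 10+25+12+25+13+6 = 91
DC - B8 - K4 - M6 - U5 - E5 - DC: 10+25+12+27+13+7 = 94
… (46 more)
The minimum is 83.
One optimal route: DC → B8 → M6 → K4 → U5 → E5 → DC (or its reverse).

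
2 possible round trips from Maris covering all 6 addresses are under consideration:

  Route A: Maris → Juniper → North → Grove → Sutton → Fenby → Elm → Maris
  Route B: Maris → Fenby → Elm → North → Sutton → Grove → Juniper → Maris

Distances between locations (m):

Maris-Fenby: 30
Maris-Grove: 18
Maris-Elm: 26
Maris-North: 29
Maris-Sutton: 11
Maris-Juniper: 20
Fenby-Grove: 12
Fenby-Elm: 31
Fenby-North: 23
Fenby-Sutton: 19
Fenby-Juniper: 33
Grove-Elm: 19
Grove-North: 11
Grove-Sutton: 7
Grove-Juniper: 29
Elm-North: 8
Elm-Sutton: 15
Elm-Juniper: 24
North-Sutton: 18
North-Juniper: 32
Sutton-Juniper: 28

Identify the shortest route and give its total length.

143 m — Route B is the shortest.

Route A: 20 + 32 + 11 + 7 + 19 + 31 + 26 = 146
Route B: 30 + 31 + 8 + 18 + 7 + 29 + 20 = 143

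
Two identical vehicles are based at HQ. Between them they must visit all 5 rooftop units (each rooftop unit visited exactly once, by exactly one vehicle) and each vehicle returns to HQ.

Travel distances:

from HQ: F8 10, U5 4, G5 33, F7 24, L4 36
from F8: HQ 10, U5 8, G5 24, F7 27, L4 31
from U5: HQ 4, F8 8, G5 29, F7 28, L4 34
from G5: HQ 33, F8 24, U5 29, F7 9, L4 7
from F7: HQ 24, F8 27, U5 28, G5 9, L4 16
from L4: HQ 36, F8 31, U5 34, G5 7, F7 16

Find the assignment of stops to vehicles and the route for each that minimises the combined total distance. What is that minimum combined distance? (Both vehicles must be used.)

Minimum combined distance: 89.

There are 2^4 − 1 = 15 ways to divide the 5 stops into two non-empty groups. For each, the best each vehicle can do is its own shortest tour through its group:
  {F8} + {U5, G5, F7, L4}: 20 + 78 = 98
  {U5} + {F8, G5, F7, L4}: 8 + 81 = 89
  {F8, U5} + {G5, F7, L4}: 22 + 76 = 98
  {G5} + {F8, U5, F7, L4}: 66 + 83 = 149
  {F8, G5} + {U5, F7, L4}: 67 + 78 = 145
  {U5, G5} + {F8, F7, L4}: 66 + 81 = 147
  … (15 splits in total)
Best: vehicle 1 HQ → U5 → HQ = 8; vehicle 2 HQ → F8 → G5 → L4 → F7 → HQ = 81; combined 89.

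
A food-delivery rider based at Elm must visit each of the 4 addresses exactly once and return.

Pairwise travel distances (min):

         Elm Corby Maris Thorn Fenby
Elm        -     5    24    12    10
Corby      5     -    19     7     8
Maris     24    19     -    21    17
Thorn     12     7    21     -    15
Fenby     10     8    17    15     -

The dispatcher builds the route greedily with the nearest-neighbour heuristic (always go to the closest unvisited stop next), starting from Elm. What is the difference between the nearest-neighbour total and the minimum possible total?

The nearest-neighbour route is 8 min longer than optimal.

Elm: Corby=5, Fenby=10, Thorn=12, Maris=24 ⇒ Corby
Corby: Thorn=7, Fenby=8, Maris=19 ⇒ Thorn
Thorn: Fenby=15, Maris=21 ⇒ Fenby
Fenby: Maris=17 ⇒ Maris
NN route Elm → Corby → Thorn → Fenby → Maris → Elm costs 68.
Optimal: Elm → Corby → Thorn → Maris → Fenby → Elm costs 60 (by enumerating all 12 distinct tours).
Excess = 68 − 60 = 8.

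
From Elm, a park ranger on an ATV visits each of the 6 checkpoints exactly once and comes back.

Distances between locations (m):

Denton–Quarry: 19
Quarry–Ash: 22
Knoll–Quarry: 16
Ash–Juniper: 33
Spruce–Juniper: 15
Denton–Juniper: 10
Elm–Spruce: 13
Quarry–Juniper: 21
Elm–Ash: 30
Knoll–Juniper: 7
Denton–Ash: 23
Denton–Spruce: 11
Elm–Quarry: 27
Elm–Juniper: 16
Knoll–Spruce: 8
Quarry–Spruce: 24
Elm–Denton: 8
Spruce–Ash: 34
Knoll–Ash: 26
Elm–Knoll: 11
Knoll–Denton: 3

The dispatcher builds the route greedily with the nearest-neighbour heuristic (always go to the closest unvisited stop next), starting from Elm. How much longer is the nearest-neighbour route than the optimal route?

7 m longer than the optimal tour.

Elm: Denton=8, Knoll=11, Spruce=13, Juniper=16, Quarry=27, Ash=30 ⇒ Denton
Denton: Knoll=3, Juniper=10, Spruce=11, Quarry=19, Ash=23 ⇒ Knoll
Knoll: Juniper=7, Spruce=8, Quarry=16, Ash=26 ⇒ Juniper
Juniper: Spruce=15, Quarry=21, Ash=33 ⇒ Spruce
Spruce: Quarry=24, Ash=34 ⇒ Quarry
Quarry: Ash=22 ⇒ Ash
NN route Elm → Denton → Knoll → Juniper → Spruce → Quarry → Ash → Elm costs 109.
Optimal: Elm → Denton → Ash → Quarry → Juniper → Knoll → Spruce → Elm costs 102 (by enumerating all 360 distinct tours).
Excess = 109 − 102 = 7.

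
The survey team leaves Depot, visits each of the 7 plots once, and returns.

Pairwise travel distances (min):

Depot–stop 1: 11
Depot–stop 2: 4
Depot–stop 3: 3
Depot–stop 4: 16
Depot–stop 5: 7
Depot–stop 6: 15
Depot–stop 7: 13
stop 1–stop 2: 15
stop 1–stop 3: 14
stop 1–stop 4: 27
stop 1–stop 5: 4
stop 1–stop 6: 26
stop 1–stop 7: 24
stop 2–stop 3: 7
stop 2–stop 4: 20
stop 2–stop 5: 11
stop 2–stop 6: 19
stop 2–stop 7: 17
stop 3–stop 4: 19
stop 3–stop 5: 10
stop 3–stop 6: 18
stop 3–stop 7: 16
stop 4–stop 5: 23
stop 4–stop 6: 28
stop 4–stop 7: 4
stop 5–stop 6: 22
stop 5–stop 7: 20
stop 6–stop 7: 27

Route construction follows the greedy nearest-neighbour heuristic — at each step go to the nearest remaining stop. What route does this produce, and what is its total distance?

At Depot the remaining stops are stop 3 3, stop 2 4, stop 5 7, stop 1 11, stop 7 13, stop 6 15, stop 4 16; go to stop 3.
At stop 3 the remaining stops are stop 2 7, stop 5 10, stop 1 14, stop 7 16, stop 6 18, stop 4 19; go to stop 2.
At stop 2 the remaining stops are stop 5 11, stop 1 15, stop 7 17, stop 6 19, stop 4 20; go to stop 5.
At stop 5 the remaining stops are stop 1 4, stop 7 20, stop 6 22, stop 4 23; go to stop 1.
At stop 1 the remaining stops are stop 7 24, stop 6 26, stop 4 27; go to stop 7.
At stop 7 the remaining stops are stop 4 4, stop 6 27; go to stop 4.
At stop 4 the remaining stops are stop 6 28; go to stop 6.
Return stop 6→Depot: 15.
Total = 3 + 7 + 11 + 4 + 24 + 4 + 28 + 15 = 96.

Total distance 96 min via the nearest-neighbour route Depot → stop 3 → stop 2 → stop 5 → stop 1 → stop 7 → stop 4 → stop 6 → Depot.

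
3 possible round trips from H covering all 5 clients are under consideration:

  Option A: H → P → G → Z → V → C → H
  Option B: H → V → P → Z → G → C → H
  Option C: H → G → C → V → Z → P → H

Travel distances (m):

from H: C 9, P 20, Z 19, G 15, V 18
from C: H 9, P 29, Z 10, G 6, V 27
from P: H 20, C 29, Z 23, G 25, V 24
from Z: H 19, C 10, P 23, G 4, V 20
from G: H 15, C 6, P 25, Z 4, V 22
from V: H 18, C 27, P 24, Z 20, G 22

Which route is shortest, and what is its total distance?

Option A: 20 + 25 + 4 + 20 + 27 + 9 = 105
Option B: 18 + 24 + 23 + 4 + 6 + 9 = 84
Option C: 15 + 6 + 27 + 20 + 23 + 20 = 111

Shortest is Option B, total 84 m.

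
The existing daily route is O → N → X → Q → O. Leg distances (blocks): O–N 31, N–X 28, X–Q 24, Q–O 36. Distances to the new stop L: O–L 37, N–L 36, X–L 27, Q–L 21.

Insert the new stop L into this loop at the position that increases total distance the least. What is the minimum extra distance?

Adding 22 blocks by placing L on the Q–O leg.

Insertion cost between consecutive stops i–j is d(i,L) + d(L,j) − d(i,j):
  between O and N: 37 + 36 − 31 = 42
  between N and X: 36 + 27 − 28 = 35
  between X and Q: 27 + 21 − 24 = 24
  between Q and O: 21 + 37 − 36 = 22
Cheapest insertion is between Q and O, adding 22.
New total = 119 + 22 = 141.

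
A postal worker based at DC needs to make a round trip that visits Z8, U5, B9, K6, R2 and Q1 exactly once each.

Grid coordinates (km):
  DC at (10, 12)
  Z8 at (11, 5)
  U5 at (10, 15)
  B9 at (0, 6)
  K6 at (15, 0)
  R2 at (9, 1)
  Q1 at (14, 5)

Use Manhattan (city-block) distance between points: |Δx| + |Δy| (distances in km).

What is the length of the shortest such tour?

DC → Z8 → U5 → B9 → K6 → R2 → Q1 → DC: 8+11+19+21+7+9+11 = 86
DC → Z8 → U5 → B9 → K6 → Q1 → R2 → DC: 8+11+19+21+6+9+12 = 86
DC → Z8 → U5 → B9 → R2 → K6 → Q1 → DC: 8+11+19+14+7+6+11 = 76
DC → Z8 → U5 → B9 → R2 → Q1 → K6 → DC: 8+11+19+14+9+6+17 = 84
DC → Z8 → U5 → B9 → Q1 → K6 → R2 → DC: 8+11+19+15+6+7+12 = 78
DC → Z8 → U5 → B9 → Q1 → R2 → K6 → DC: 8+11+19+15+9+7+17 = 86
DC → Z8 → U5 → K6 → B9 → R2 → Q1 → DC: 8+11+20+21+14+9+11 = 94
DC → Z8 → U5 → K6 → B9 → Q1 → R2 → DC: 8+11+20+21+15+9+12 = 96
… (352 more)
DC → Z8 → Q1 → K6 → R2 → B9 → U5 → DC: 8+3+6+7+14+19+3 = 60  ← best
The minimum is 60.
One optimal route: DC → Z8 → Q1 → K6 → R2 → B9 → U5 → DC (or its reverse).

Shortest round trip = 60 km.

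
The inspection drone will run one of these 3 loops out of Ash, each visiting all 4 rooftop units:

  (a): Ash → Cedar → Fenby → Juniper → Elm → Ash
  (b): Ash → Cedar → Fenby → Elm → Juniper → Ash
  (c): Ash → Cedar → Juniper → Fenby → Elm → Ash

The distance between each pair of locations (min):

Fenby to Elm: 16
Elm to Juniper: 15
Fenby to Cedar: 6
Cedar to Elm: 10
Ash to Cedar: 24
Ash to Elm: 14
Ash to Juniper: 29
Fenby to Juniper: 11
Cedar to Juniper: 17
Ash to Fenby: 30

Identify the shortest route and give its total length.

Shortest is (a), total 70 min.

(a): 24 + 6 + 11 + 15 + 14 = 70
(b): 24 + 6 + 16 + 15 + 29 = 90
(c): 24 + 17 + 11 + 16 + 14 = 82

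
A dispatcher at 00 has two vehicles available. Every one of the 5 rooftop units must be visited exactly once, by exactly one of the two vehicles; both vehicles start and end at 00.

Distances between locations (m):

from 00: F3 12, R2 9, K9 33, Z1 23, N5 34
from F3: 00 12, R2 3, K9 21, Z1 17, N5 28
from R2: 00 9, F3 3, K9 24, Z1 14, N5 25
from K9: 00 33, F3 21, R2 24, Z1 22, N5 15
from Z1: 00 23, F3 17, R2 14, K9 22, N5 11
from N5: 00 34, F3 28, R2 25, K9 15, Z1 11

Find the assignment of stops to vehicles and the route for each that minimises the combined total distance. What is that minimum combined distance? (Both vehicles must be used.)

There are 2^4 − 1 = 15 ways to divide the 5 stops into two non-empty groups. For each, the best each vehicle can do is its own shortest tour through its group:
  {F3} + {R2, K9, Z1, N5}: 24 + 82 = 106
  {R2} + {F3, K9, Z1, N5}: 18 + 82 = 100
  {F3, R2} + {K9, Z1, N5}: 24 + 82 = 106
  {K9} + {F3, R2, Z1, N5}: 66 + 74 = 140
  {F3, K9} + {R2, Z1, N5}: 66 + 68 = 134
  {R2, K9} + {F3, Z1, N5}: 66 + 74 = 140
  … (15 splits in total)
Best: vehicle 1 00 → R2 → 00 = 18; vehicle 2 00 → F3 → K9 → N5 → Z1 → 00 = 82; combined 100.

Minimum combined distance: 100 m.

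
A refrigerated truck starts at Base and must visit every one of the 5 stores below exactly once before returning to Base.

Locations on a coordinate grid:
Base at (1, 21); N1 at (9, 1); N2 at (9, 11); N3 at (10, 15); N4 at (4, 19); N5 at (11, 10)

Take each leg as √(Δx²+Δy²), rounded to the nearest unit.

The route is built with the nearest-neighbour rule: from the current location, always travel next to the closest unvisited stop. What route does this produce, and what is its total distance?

At Base the remaining stops are N4 4, N3 11, N2 13, N5 15, N1 22; go to N4.
At N4 the remaining stops are N3 7, N2 9, N5 11, N1 19; go to N3.
At N3 the remaining stops are N2 4, N5 5, N1 14; go to N2.
At N2 the remaining stops are N5 2, N1 10; go to N5.
At N5 the remaining stops are N1 9; go to N1.
Return N1→Base: 22.
Total = 4 + 7 + 4 + 2 + 9 + 22 = 48.

48 along Base → N4 → N3 → N2 → N5 → N1 → Base.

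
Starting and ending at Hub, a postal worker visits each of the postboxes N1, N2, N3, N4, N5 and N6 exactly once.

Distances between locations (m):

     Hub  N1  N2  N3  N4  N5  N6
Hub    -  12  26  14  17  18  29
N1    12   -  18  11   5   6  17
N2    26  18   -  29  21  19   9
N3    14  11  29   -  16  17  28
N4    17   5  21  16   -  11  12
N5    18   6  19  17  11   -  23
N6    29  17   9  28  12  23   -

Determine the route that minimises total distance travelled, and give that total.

Hub-N1-N2-N3-N4-N5-N6-Hub: 12+18+29+16+11+23+29 = 138
Hub-N1-N2-N3-N4-N6-N5-Hub: 12+18+29+16+12+23+18 = 128
Hub-N1-N2-N3-N5-N4-N6-Hub: 12+18+29+17+11+12+29 = 128
Hub-N1-N2-N3-N5-N6-N4-Hub: 12+18+29+17+23+12+17 = 128
Hub-N1-N2-N3-N6-N4-N5-Hub: 12+18+29+28+12+11+18 = 128
Hub-N1-N2-N3-N6-N5-N4-Hub: 12+18+29+28+23+11+17 = 138
Hub-N1-N2-N4-N3-N5-N6-Hub: 12+18+21+16+17+23+29 = 136
Hub-N1-N2-N4-N3-N6-N5-Hub: 12+18+21+16+28+23+18 = 136
… (352 more)
Hub-N1-N4-N6-N2-N5-N3-Hub: 12+5+12+9+19+17+14 = 88  ← best
The minimum is 88.
One optimal route: Hub → N1 → N4 → N6 → N2 → N5 → N3 → Hub (or its reverse).

88 m — the shortest possible round trip.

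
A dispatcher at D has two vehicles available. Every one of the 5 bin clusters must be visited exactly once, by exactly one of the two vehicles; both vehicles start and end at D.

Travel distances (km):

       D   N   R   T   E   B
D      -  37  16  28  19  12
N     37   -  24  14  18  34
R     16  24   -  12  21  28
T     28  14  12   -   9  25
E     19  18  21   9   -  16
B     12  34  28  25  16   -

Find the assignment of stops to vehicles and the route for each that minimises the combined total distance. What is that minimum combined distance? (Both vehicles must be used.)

Minimum combined distance: 103 km.

There are 2^4 − 1 = 15 ways to divide the 5 stops into two non-empty groups. For each, the best each vehicle can do is its own shortest tour through its group:
  {N} + {R, T, E, B}: 74 + 65 = 139
  {R} + {N, T, E, B}: 32 + 88 = 120
  {N, R} + {T, E, B}: 77 + 65 = 142
  {T} + {N, R, E, B}: 56 + 86 = 142
  {N, T} + {R, E, B}: 79 + 65 = 144
  {R, T} + {N, E, B}: 56 + 83 = 139
  … (15 splits in total)
  {N, R, T, E} + {B}: 79 + 24 = 103  ← best
Best: vehicle 1 D → R → T → N → E → D = 79; vehicle 2 D → B → D = 24; combined 103.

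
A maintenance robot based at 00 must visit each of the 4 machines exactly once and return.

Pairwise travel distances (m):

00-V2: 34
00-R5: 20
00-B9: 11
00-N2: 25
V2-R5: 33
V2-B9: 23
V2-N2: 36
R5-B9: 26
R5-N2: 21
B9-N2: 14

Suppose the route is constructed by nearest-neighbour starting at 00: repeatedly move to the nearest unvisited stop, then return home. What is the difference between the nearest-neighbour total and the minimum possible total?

2 m longer than the optimal tour.

00: B9=11, R5=20, N2=25, V2=34 ⇒ B9
B9: N2=14, V2=23, R5=26 ⇒ N2
N2: R5=21, V2=36 ⇒ R5
R5: V2=33 ⇒ V2
NN route 00 → B9 → N2 → R5 → V2 → 00 costs 113.
Optimal: 00 → R5 → N2 → V2 → B9 → 00 costs 111 (by enumerating all 12 distinct tours).
Excess = 113 − 111 = 2.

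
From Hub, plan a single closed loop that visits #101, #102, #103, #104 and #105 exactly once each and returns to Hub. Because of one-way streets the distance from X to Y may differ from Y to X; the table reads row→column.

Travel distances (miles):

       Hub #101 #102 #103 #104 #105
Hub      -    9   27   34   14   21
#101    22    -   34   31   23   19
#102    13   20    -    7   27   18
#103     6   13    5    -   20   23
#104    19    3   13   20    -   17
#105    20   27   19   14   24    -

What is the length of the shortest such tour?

68 miles — the shortest possible round trip.

Hub→#101→#102→#103→#104→#105→Hub: 9+34+7+20+17+20 = 107
Hub→#101→#102→#103→#105→#104→Hub: 9+34+7+23+24+19 = 116
Hub→#101→#102→#104→#103→#105→Hub: 9+34+27+20+23+20 = 133
Hub→#101→#102→#104→#105→#103→Hub: 9+34+27+17+14+6 = 107
Hub→#101→#102→#105→#103→#104→Hub: 9+34+18+14+20+19 = 114
Hub→#101→#102→#105→#104→#103→Hub: 9+34+18+24+20+6 = 111
Hub→#101→#103→#102→#104→#105→Hub: 9+31+5+27+17+20 = 109
Hub→#101→#103→#102→#105→#104→Hub: 9+31+5+18+24+19 = 106
Hub→#101→#103→#104→#102→#105→Hub: 9+31+20+13+18+20 = 111
Hub→#101→#103→#104→#105→#102→Hub: 9+31+20+17+19+13 = 109
Hub→#101→#103→#105→#102→#104→Hub: 9+31+23+19+27+19 = 128
Hub→#101→#103→#105→#104→#102→Hub: 9+31+23+24+13+13 = 113
Hub→#101→#104→#102→#103→#105→Hub: 9+23+13+7+23+20 = 95
Hub→#101→#104→#102→#105→#103→Hub: 9+23+13+18+14+6 = 83
… (106 more)
Hub→#104→#101→#105→#102→#103→Hub: 14+3+19+19+7+6 = 68  ← best
The minimum is 68.
One optimal route: Hub → #104 → #101 → #105 → #102 → #103 → Hub.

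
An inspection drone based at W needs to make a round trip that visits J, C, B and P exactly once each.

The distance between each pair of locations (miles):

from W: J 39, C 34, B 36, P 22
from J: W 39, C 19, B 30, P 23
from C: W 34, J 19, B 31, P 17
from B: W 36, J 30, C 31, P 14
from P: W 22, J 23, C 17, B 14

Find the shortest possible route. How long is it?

Minimum total distance: 119 miles.

With 4 stops there are 4!/2 = 12 distinct round trips (a route and its reverse cost the same).
W-J-C-B-P-W: 39+19+31+14+22 = 125
W-J-C-P-B-W: 39+19+17+14+36 = 125
W-J-B-C-P-W: 39+30+31+17+22 = 139
W-J-B-P-C-W: 39+30+14+17+34 = 134
W-J-P-C-B-W: 39+23+17+31+36 = 146
W-J-P-B-C-W: 39+23+14+31+34 = 141
W-C-J-B-P-W: 34+19+30+14+22 = 119
W-C-J-P-B-W: 34+19+23+14+36 = 126
W-C-B-J-P-W: 34+31+30+23+22 = 140
W-C-P-J-B-W: 34+17+23+30+36 = 140
W-B-J-C-P-W: 36+30+19+17+22 = 124
W-B-C-J-P-W: 36+31+19+23+22 = 131
The minimum is 119.
One optimal route: W → C → J → B → P → W (or its reverse).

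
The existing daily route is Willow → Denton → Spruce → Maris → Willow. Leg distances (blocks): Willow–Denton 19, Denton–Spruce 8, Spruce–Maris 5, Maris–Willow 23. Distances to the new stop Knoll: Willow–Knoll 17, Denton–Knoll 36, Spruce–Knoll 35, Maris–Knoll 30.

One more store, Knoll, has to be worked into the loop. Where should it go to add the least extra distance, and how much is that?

Insertion cost between consecutive stops i–j is d(i,Knoll) + d(Knoll,j) − d(i,j):
  between Willow and Denton: 17 + 36 − 19 = 34
  between Denton and Spruce: 36 + 35 − 8 = 63
  between Spruce and Maris: 35 + 30 − 5 = 60
  between Maris and Willow: 30 + 17 − 23 = 24
Cheapest insertion is between Maris and Willow, adding 24.
New total = 55 + 24 = 79.

+24 blocks — insert Knoll between Maris and Willow.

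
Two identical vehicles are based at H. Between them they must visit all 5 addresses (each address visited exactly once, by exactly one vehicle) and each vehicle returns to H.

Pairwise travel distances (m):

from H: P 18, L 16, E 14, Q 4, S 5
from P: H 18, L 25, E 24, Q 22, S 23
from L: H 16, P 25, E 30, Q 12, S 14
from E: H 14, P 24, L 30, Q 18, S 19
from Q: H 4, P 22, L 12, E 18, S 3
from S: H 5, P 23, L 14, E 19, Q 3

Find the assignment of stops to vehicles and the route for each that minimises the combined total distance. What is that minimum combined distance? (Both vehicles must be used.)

Minimum combined distance: 89 m.

Check every non-empty split of the stops between the two vehicles; for each half take its own optimal tour:
  {P} + {L, E, Q, S}: 36 + 63 = 99
  {L} + {P, E, Q, S}: 32 + 68 = 100
  {P, L} + {E, Q, S}: 59 + 40 = 99
  {E} + {P, L, Q, S}: 28 + 63 = 91
  {P, E} + {L, Q, S}: 56 + 35 = 91
  {L, E} + {P, Q, S}: 60 + 48 = 108
  … (15 splits in total)
  {P, L, E, Q} + {S}: 79 + 10 = 89  ← best
Best: vehicle 1 H → E → P → L → Q → H = 79; vehicle 2 H → S → H = 10; combined 89.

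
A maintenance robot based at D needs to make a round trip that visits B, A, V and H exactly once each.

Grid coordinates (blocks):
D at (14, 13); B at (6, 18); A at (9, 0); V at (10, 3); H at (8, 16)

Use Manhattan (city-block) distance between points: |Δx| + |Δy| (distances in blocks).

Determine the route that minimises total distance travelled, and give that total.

There are 12 distinct closed tours to check (reversals are equivalent).
D-B-A-V-H-D: 13+21+4+15+9 = 62
D-B-A-H-V-D: 13+21+17+15+14 = 80
D-B-V-A-H-D: 13+19+4+17+9 = 62
D-B-V-H-A-D: 13+19+15+17+18 = 82
D-B-H-A-V-D: 13+4+17+4+14 = 52
D-B-H-V-A-D: 13+4+15+4+18 = 54
D-A-B-V-H-D: 18+21+19+15+9 = 82
D-A-B-H-V-D: 18+21+4+15+14 = 72
D-A-V-B-H-D: 18+4+19+4+9 = 54
D-A-H-B-V-D: 18+17+4+19+14 = 72
D-V-B-A-H-D: 14+19+21+17+9 = 80
D-V-A-B-H-D: 14+4+21+4+9 = 52
The minimum is 52.
One optimal route: D → B → H → A → V → D (or its reverse).

52 blocks — the shortest possible round trip.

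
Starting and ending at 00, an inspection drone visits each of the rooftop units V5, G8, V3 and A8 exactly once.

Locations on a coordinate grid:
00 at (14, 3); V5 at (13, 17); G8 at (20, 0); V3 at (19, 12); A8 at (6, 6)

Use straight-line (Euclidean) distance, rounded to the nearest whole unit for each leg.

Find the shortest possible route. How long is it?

00→V5→G8→V3→A8→00: 14+18+12+14+9 = 67
00→V5→G8→A8→V3→00: 14+18+15+14+10 = 71
00→V5→V3→G8→A8→00: 14+8+12+15+9 = 58
00→V5→V3→A8→G8→00: 14+8+14+15+7 = 58
00→V5→A8→G8→V3→00: 14+13+15+12+10 = 64
00→V5→A8→V3→G8→00: 14+13+14+12+7 = 60
00→G8→V5→V3→A8→00: 7+18+8+14+9 = 56
00→G8→V5→A8→V3→00: 7+18+13+14+10 = 62
00→G8→V3→V5→A8→00: 7+12+8+13+9 = 49
00→G8→A8→V5→V3→00: 7+15+13+8+10 = 53
00→V3→V5→G8→A8→00: 10+8+18+15+9 = 60
00→V3→G8→V5→A8→00: 10+12+18+13+9 = 62
The minimum is 49.
One optimal route: 00 → G8 → V3 → V5 → A8 → 00 (or its reverse).

49 — the shortest possible round trip.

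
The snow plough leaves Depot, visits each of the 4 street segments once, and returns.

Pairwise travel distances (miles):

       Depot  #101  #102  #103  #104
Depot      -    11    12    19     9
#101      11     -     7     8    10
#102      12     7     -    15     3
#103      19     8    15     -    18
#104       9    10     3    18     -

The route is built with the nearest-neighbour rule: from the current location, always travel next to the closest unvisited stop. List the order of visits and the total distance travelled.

Depot → [#104:9 / #101:11 / #102:12 / #103:19] → #104 (9)
#104 → [#102:3 / #101:10 / #103:18] → #102 (3)
#102 → [#101:7 / #103:15] → #101 (7)
#101 → [#103:8] → #103 (8)
Return #103→Depot: 19.
Total = 9 + 3 + 7 + 8 + 19 = 46.

Total distance 46 miles via the nearest-neighbour route Depot → #104 → #102 → #101 → #103 → Depot.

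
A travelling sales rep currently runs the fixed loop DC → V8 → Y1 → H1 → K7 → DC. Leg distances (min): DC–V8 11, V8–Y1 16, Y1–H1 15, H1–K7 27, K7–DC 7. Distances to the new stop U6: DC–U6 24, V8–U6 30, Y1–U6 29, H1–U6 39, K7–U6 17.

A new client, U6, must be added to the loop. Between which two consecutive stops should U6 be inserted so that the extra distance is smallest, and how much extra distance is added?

Minimum extra distance: 29 min, inserting U6 between H1 and K7.

Insertion cost between consecutive stops i–j is d(i,U6) + d(U6,j) − d(i,j):
  between DC and V8: 24 + 30 − 11 = 43
  between V8 and Y1: 30 + 29 − 16 = 43
  between Y1 and H1: 29 + 39 − 15 = 53
  between H1 and K7: 39 + 17 − 27 = 29
  between K7 and DC: 17 + 24 − 7 = 34
Cheapest insertion is between H1 and K7, adding 29.
New total = 76 + 29 = 105.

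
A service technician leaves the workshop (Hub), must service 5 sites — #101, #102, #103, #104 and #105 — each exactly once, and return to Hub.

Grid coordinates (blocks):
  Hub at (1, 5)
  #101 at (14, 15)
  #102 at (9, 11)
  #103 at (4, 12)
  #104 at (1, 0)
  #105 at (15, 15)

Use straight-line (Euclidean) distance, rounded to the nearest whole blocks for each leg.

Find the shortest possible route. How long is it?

With 5 stops there are 5!/2 = 60 distinct round trips (a route and its reverse cost the same).
Hub - #101 - #102 - #103 - #104 - #105 - Hub: 16+6+5+12+21+17 = 77
Hub - #101 - #102 - #103 - #105 - #104 - Hub: 16+6+5+11+21+5 = 64
Hub - #101 - #102 - #104 - #103 - #105 - Hub: 16+6+14+12+11+17 = 76
Hub - #101 - #102 - #104 - #105 - #103 - Hub: 16+6+14+21+11+8 = 76
Hub - #101 - #102 - #105 - #103 - #104 - Hub: 16+6+7+11+12+5 = 57
Hub - #101 - #102 - #105 - #104 - #103 - Hub: 16+6+7+21+12+8 = 70
Hub - #101 - #103 - #102 - #104 - #105 - Hub: 16+10+5+14+21+17 = 83
Hub - #101 - #103 - #102 - #105 - #104 - Hub: 16+10+5+7+21+5 = 64
Hub - #101 - #103 - #104 - #102 - #105 - Hub: 16+10+12+14+7+17 = 76
Hub - #101 - #103 - #104 - #105 - #102 - Hub: 16+10+12+21+7+10 = 76
Hub - #101 - #103 - #105 - #102 - #104 - Hub: 16+10+11+7+14+5 = 63
Hub - #101 - #103 - #105 - #104 - #102 - Hub: 16+10+11+21+14+10 = 82
Hub - #101 - #104 - #102 - #103 - #105 - Hub: 16+20+14+5+11+17 = 83
Hub - #101 - #104 - #102 - #105 - #103 - Hub: 16+20+14+7+11+8 = 76
… (46 more)
Hub - #102 - #101 - #105 - #103 - #104 - Hub: 10+6+1+11+12+5 = 45  ← best
The minimum is 45.
One optimal route: Hub → #102 → #101 → #105 → #103 → #104 → Hub (or its reverse).

Shortest round trip = 45 blocks.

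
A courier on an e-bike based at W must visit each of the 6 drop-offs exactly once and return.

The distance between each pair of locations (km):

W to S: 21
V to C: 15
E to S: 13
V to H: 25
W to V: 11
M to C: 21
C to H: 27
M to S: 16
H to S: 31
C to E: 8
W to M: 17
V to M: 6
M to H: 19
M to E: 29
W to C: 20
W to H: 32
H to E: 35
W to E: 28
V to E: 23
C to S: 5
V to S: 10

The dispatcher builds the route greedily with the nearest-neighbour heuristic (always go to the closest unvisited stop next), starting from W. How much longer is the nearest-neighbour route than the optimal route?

From W: V=11, M=17, C=20, S=21, E=28, H=32 → choose V (11).
From V: M=6, S=10, C=15, E=23, H=25 → choose M (6).
From M: S=16, H=19, C=21, E=29 → choose S (16).
From S: C=5, E=13, H=31 → choose C (5).
From C: E=8, H=27 → choose E (8).
From E: H=35 → choose H (35).
NN route W → V → M → S → C → E → H → W costs 113.
Optimal: W → V → M → H → C → E → S → W costs 105 (by enumerating all 360 distinct tours).
Excess = 113 − 105 = 8.

Excess over optimum: 8 km.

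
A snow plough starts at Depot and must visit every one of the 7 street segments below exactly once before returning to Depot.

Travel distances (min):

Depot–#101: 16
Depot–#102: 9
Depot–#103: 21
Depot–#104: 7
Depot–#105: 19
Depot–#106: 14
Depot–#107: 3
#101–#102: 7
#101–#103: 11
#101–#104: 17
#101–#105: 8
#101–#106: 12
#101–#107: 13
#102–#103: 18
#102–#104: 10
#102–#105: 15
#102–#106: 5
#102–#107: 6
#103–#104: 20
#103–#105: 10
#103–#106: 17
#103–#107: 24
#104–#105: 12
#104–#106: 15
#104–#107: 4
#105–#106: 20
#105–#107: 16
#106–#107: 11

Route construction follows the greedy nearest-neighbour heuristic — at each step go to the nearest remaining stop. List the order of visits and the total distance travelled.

At Depot the remaining stops are #107 3, #104 7, #102 9, #106 14, #101 16, #105 19, #103 21; go to #107.
At #107 the remaining stops are #104 4, #102 6, #106 11, #101 13, #105 16, #103 24; go to #104.
At #104 the remaining stops are #102 10, #105 12, #106 15, #101 17, #103 20; go to #102.
At #102 the remaining stops are #106 5, #101 7, #105 15, #103 18; go to #106.
At #106 the remaining stops are #101 12, #103 17, #105 20; go to #101.
At #101 the remaining stops are #105 8, #103 11; go to #105.
At #105 the remaining stops are #103 10; go to #103.
Return #103→Depot: 21.
Total = 3 + 4 + 10 + 5 + 12 + 8 + 10 + 21 = 73.

73 min along Depot → #107 → #104 → #102 → #106 → #101 → #105 → #103 → Depot.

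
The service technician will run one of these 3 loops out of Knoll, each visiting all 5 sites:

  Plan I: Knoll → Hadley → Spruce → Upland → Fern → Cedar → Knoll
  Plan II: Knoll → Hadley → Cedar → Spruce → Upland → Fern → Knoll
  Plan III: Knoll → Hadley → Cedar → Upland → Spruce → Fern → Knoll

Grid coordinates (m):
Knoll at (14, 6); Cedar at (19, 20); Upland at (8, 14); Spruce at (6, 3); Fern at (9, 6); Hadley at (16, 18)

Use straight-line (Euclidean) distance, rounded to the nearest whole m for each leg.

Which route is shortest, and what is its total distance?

49 m — Plan III is the shortest.

Plan I: 12 + 18 + 11 + 8 + 17 + 15 = 81
Plan II: 12 + 4 + 21 + 11 + 8 + 5 = 61
Plan III: 12 + 4 + 13 + 11 + 4 + 5 = 49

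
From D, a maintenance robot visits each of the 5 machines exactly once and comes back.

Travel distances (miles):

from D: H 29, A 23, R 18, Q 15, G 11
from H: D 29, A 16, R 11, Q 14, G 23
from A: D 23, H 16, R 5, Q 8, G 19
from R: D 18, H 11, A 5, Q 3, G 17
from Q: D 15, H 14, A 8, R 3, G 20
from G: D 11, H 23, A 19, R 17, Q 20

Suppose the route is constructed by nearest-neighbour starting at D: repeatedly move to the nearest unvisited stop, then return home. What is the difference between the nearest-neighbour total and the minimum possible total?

D: G=11, Q=15, R=18, A=23, H=29 ⇒ G
G: R=17, A=19, Q=20, H=23 ⇒ R
R: Q=3, A=5, H=11 ⇒ Q
Q: A=8, H=14 ⇒ A
A: H=16 ⇒ H
NN route D → G → R → Q → A → H → D costs 84.
Optimal: D → Q → A → R → H → G → D costs 73 (by enumerating all 60 distinct tours).
Excess = 84 − 73 = 11.

The nearest-neighbour route is 11 miles longer than optimal.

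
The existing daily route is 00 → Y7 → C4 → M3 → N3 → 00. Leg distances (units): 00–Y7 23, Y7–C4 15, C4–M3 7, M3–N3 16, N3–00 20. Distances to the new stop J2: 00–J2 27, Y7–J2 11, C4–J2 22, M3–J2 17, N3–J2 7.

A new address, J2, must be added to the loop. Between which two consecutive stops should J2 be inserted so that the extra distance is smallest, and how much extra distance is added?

+8 — insert J2 between M3 and N3.

Insertion cost between consecutive stops i–j is d(i,J2) + d(J2,j) − d(i,j):
  between 00 and Y7: 27 + 11 − 23 = 15
  between Y7 and C4: 11 + 22 − 15 = 18
  between C4 and M3: 22 + 17 − 7 = 32
  between M3 and N3: 17 + 7 − 16 = 8
  between N3 and 00: 7 + 27 − 20 = 14
Cheapest insertion is between M3 and N3, adding 8.
New total = 81 + 8 = 89.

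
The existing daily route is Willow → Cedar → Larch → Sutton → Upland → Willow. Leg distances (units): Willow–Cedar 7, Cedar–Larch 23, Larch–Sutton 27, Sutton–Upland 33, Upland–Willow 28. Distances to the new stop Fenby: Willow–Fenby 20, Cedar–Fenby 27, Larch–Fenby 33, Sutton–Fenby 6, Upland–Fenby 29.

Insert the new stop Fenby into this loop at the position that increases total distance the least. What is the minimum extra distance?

Insertion cost between consecutive stops i–j is d(i,Fenby) + d(Fenby,j) − d(i,j):
  between Willow and Cedar: 20 + 27 − 7 = 40
  between Cedar and Larch: 27 + 33 − 23 = 37
  between Larch and Sutton: 33 + 6 − 27 = 12
  between Sutton and Upland: 6 + 29 − 33 = 2
  between Upland and Willow: 29 + 20 − 28 = 21
Cheapest insertion is between Sutton and Upland, adding 2.
New total = 118 + 2 = 120.

Adding 2 by placing Fenby on the Sutton–Upland leg.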